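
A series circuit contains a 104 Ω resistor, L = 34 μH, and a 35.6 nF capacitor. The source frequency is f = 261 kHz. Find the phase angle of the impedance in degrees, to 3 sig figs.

20.4°

ω = 2πf = 1.64e+06 rad/s
X_L = ωL = 55.8 Ω
X_C = 1/(ωC) = 17.1 Ω
Net reactance X = X_L − X_C = 38.6 Ω
Z = 104 + j38.6 Ω
|Z| = √(104² + 38.6²) = 111 Ω
∠Z = arctan(38.6/104) = 20.4°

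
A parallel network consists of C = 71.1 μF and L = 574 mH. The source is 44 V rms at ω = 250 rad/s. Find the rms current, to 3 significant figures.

X_L = ωL = 144 Ω
X_C = 1/(ωC) = 56.3 Ω
Parallel: admittances add. Y = 1/(jωL) + jωC
Y = (0 + j0.0108) S
|Y| = 0.0108 S → |Z| = 1/|Y| = 92.5 Ω, ∠Z = −∠Y = -90.0°
I = V/|Z| = 44/92.5 = 475 mA

475 mA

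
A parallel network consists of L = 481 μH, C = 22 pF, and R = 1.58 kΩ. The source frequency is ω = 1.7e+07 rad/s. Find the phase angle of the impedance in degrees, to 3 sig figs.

X_L = ωL = 8180 Ω
X_C = 1/(ωC) = 2670 Ω
Parallel: admittances add. Y = 1/R + 1/(jωL) + jωC
Y = (0.000633 + j0.000252) S
|Y| = 0.000681 S → |Z| = 1/|Y| = 1470 Ω, ∠Z = −∠Y = -21.7°

-21.7°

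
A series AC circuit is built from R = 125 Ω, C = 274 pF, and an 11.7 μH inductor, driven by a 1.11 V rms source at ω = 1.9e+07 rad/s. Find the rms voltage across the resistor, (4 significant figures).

1.079 V

X_L = ωL = 222.3 Ω
X_C = 1/(ωC) = 192.1 Ω
Net reactance X = X_L − X_C = 30.21 Ω
Z = 125.0 + j30.21 Ω
|Z| = √(125.0² + 30.21²) = 128.6 Ω
I = V/|Z| = 8.631 mA
V_R = I·|Z_R| = 0.008631 × 125.0 = 1.079 V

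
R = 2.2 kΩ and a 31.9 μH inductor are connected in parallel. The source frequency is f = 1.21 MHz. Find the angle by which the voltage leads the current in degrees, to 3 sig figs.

83.7°

ω = 2πf = 7.603e+06 rad/s
X_L = ωL = 243 Ω
Parallel: admittances add. Y = 1/R + 1/(jωL)
Y = (0.000455 − j0.00412) S
|Y| = 0.00415 S → |Z| = 1/|Y| = 241 Ω, ∠Z = −∠Y = 83.7°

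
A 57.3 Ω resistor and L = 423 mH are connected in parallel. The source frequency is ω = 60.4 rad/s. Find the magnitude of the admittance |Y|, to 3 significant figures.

X_L = ωL = 25.5 Ω
Parallel: admittances add. Y = 1/R + 1/(jωL)
Y = (0.0175 − j0.0391) S
|Y| = 0.0429 S → |Z| = 1/|Y| = 23.3 Ω, ∠Z = −∠Y = 66.0°

42.9 mS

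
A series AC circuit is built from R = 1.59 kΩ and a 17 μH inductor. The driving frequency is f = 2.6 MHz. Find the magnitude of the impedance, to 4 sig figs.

1614 Ω

ω = 2πf = 1.634e+07 rad/s
X_L = ωL = 277.7 Ω
Z = 1590 + j277.7 Ω
|Z| = √(1590² + 277.7²) = 1614 Ω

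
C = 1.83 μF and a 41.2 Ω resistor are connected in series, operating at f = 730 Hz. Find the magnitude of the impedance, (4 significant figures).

ω = 2πf = 4587 rad/s
X_C = 1/(ωC) = 119.1 Ω
Z = 41.20 − j119.1 Ω
|Z| = √(41.20² + 119.1²) = 126.1 Ω

126.1 Ω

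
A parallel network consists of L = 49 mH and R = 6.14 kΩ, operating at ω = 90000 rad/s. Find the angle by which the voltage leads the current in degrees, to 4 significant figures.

54.31°

X_L = ωL = 4410 Ω
Parallel: admittances add. Y = 1/R + 1/(jωL)
Y = (0.0001629 − j0.0002268) S
|Y| = 0.0002792 S → |Z| = 1/|Y| = 3582 Ω, ∠Z = −∠Y = 54.31°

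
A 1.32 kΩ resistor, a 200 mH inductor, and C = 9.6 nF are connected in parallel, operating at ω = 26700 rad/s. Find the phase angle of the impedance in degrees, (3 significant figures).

X_L = ωL = 5340 Ω
X_C = 1/(ωC) = 3900 Ω
Parallel: admittances add. Y = 1/R + 1/(jωL) + jωC
Y = (0.000758 + j6.91e-05) S
|Y| = 0.000761 S → |Z| = 1/|Y| = 1310 Ω, ∠Z = −∠Y = -5.21°

-5.21°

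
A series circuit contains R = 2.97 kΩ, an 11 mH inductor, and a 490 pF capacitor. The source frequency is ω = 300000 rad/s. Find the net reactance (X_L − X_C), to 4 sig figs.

-3503 Ω

X_L = ωL = 3300 Ω
X_C = 1/(ωC) = 6803 Ω
X = 3300 − 6803 = -3503 Ω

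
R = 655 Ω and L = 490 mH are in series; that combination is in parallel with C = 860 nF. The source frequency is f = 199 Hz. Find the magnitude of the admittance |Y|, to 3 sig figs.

ω = 2πf = 1250 rad/s
X_L = ωL = 613 Ω
X_C = 1/(ωC) = 930 Ω
Branch 1 (R+jX_L): Z₁ = 655 + j613 Ω, |Z₁| = 897 Ω
Branch 2 (−jX_C): Z₂ = −j930 Ω
Parallel: Z = Z₁Z₂/(Z₁+Z₂), |Z| = 1150 Ω, ∠Z = -21.1°
|Y| = 1/|Z| = 873 μS

873 μS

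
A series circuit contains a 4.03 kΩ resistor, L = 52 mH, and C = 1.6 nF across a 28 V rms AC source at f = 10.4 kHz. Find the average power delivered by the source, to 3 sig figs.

58.2 mW

ω = 2πf = 65350 rad/s
X_L = ωL = 3400 Ω
X_C = 1/(ωC) = 9560 Ω
Net reactance X = X_L − X_C = -6170 Ω
Z = 4030 − j6170 Ω
|Z| = √(4030² + 6170²) = 7370 Ω
∠Z = arctan(-6170/4030) = -56.8°
I = V/|Z| = 3.80 mA
P = VI cos φ = 28 × 0.00380 × cos(-56.8°) = 58.2 mW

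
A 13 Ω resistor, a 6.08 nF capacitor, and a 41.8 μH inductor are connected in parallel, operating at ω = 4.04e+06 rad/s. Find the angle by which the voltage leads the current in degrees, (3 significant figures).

X_L = ωL = 169 Ω
X_C = 1/(ωC) = 40.7 Ω
Parallel: admittances add. Y = 1/R + 1/(jωL) + jωC
Y = (0.0769 + j0.0186) S
|Y| = 0.0791 S → |Z| = 1/|Y| = 12.6 Ω, ∠Z = −∠Y = -13.6°

-13.6°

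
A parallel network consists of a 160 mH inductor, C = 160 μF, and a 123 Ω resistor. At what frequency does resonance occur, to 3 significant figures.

ω₀ = 1/√(LC) = 1/√(0.16 × 0.00016) = 197.6 rad/s
f₀ = ω₀/(2π) = 31.5 Hz

31.5 Hz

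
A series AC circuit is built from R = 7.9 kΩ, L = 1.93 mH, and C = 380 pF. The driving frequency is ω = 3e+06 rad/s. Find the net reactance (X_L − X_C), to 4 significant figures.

X_L = ωL = 5790 Ω
X_C = 1/(ωC) = 877.2 Ω
X = 5790 − 877.2 = 4913 Ω

4913 Ω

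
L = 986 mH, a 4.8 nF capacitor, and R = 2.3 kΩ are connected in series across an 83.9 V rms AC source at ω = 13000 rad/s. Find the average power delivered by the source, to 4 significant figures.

X_L = ωL = 12820 Ω
X_C = 1/(ωC) = 16030 Ω
Net reactance X = X_L − X_C = -3208 Ω
Z = 2300 − j3208 Ω
|Z| = √(2300² + 3208²) = 3947 Ω
∠Z = arctan(-3208/2300) = -54.36°
I = V/|Z| = 21.26 mA
P = VI cos φ = 83.9 × 0.02126 × cos(-54.36°) = 1.039 W

1.039 W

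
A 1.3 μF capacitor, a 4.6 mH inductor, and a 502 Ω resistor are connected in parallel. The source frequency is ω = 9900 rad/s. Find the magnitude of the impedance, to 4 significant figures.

X_L = ωL = 45.54 Ω
X_C = 1/(ωC) = 77.70 Ω
Parallel: admittances add. Y = 1/R + 1/(jωL) + jωC
Y = (0.001992 − j0.009089) S
|Y| = 0.009304 S → |Z| = 1/|Y| = 107.5 Ω, ∠Z = −∠Y = 77.64°

107.5 Ω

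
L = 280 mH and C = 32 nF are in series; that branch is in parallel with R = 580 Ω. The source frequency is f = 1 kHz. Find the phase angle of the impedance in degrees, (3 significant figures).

-10.2°

ω = 2πf = 6283 rad/s
X_L = ωL = 1760 Ω
X_C = 1/(ωC) = 4970 Ω
Branch 1: Z₁ = R = 580 Ω
Branch 2 (series LC): Z₂ = j(X_L − X_C) = −j3210 Ω
Parallel: Z = Z₁Z₂/(Z₁+Z₂), |Z| = 571 Ω, ∠Z = -10.2°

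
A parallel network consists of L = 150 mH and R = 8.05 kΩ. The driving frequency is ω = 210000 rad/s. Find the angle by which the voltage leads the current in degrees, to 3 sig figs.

14.3°

X_L = ωL = 31500 Ω
Parallel: admittances add. Y = 1/R + 1/(jωL)
Y = (0.000124 − j3.17e-05) S
|Y| = 0.000128 S → |Z| = 1/|Y| = 7800 Ω, ∠Z = −∠Y = 14.3°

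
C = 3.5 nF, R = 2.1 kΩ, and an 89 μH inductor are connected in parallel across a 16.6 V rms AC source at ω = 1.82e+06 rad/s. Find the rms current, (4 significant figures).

8.551 mA

X_L = ωL = 162.0 Ω
X_C = 1/(ωC) = 157.0 Ω
Parallel: admittances add. Y = 1/R + 1/(jωL) + jωC
Y = (0.0004762 + j0.0001964) S
|Y| = 0.0005151 S → |Z| = 1/|Y| = 1941 Ω, ∠Z = −∠Y = -22.41°
I = V/|Z| = 16.6/1941 = 8.551 mA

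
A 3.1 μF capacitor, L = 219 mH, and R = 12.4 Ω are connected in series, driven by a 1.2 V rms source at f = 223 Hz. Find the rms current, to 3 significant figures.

15.5 mA

ω = 2πf = 1401 rad/s
X_L = ωL = 307 Ω
X_C = 1/(ωC) = 230 Ω
Net reactance X = X_L − X_C = 76.6 Ω
Z = 12.4 + j76.6 Ω
|Z| = √(12.4² + 76.6²) = 77.6 Ω
I = V/|Z| = 1.2/77.6 = 15.5 mA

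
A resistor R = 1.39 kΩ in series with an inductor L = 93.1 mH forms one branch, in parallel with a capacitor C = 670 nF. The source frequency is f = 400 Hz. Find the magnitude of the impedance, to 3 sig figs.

583 Ω

ω = 2πf = 2513 rad/s
X_L = ωL = 234 Ω
X_C = 1/(ωC) = 594 Ω
Branch 1 (R+jX_L): Z₁ = 1390 + j234 Ω, |Z₁| = 1410 Ω
Branch 2 (−jX_C): Z₂ = −j594 Ω
Parallel: Z = Z₁Z₂/(Z₁+Z₂), |Z| = 583 Ω, ∠Z = -65.9°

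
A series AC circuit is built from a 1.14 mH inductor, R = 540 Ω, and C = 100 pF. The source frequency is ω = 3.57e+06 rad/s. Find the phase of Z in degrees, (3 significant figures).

66.9°

X_L = ωL = 4070 Ω
X_C = 1/(ωC) = 2800 Ω
Net reactance X = X_L − X_C = 1270 Ω
Z = 540 + j1270 Ω
|Z| = √(540² + 1270²) = 1380 Ω
∠Z = arctan(1270/540) = 66.9°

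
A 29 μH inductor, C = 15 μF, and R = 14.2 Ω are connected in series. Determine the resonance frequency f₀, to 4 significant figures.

7.631 kHz

ω₀ = 1/√(LC) = 1/√(2.9e-05 × 1.5e-05) = 47950 rad/s
f₀ = ω₀/(2π) = 7.631 kHz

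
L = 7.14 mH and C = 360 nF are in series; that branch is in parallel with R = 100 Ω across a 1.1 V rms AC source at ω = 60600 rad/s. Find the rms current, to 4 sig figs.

X_L = ωL = 432.7 Ω
X_C = 1/(ωC) = 45.84 Ω
Branch 1: Z₁ = R = 100.0 Ω
Branch 2 (series LC): Z₂ = j(X_L − X_C) = j386.8 Ω
Parallel: Z = Z₁Z₂/(Z₁+Z₂), |Z| = 96.82 Ω, ∠Z = 14.49°
I = V/|Z| = 1.1/96.82 = 11.36 mA

11.36 mA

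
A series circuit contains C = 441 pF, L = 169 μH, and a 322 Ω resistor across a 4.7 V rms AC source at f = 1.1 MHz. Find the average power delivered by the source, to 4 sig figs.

8.790 mW

ω = 2πf = 6.912e+06 rad/s
X_L = ωL = 1168 Ω
X_C = 1/(ωC) = 328.1 Ω
Net reactance X = X_L − X_C = 840.0 Ω
Z = 322.0 + j840.0 Ω
|Z| = √(322.0² + 840.0²) = 899.6 Ω
∠Z = arctan(840.0/322.0) = 69.03°
I = V/|Z| = 5.225 mA
P = VI cos φ = 4.7 × 0.005225 × cos(69.03°) = 8.790 mW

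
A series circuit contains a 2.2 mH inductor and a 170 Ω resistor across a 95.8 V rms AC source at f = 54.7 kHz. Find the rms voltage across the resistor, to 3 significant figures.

ω = 2πf = 343700 rad/s
X_L = ωL = 756 Ω
Z = 170 + j756 Ω
|Z| = √(170² + 756²) = 775 Ω
I = V/|Z| = 124 mA
V_R = I·|Z_R| = 0.124 × 170 = 21.0 V

21.0 V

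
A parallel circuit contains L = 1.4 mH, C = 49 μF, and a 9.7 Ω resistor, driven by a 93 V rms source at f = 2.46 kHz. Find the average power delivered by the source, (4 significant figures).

891.6 W

ω = 2πf = 15460 rad/s
X_L = ωL = 21.64 Ω
X_C = 1/(ωC) = 1.320 Ω
Parallel: admittances add. Y = 1/R + 1/(jωL) + jωC
Y = (0.1031 + j0.7112) S
|Y| = 0.7186 S → |Z| = 1/|Y| = 1.392 Ω, ∠Z = −∠Y = -81.75°
I = V/|Z| = 66.83 A
P = VI cos φ = 93 × 66.83 × cos(-81.75°) = 891.6 W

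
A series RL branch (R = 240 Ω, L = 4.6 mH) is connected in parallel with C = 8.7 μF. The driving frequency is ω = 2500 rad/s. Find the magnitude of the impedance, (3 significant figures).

45.6 Ω

X_L = ωL = 11.5 Ω
X_C = 1/(ωC) = 46.0 Ω
Branch 1 (R+jX_L): Z₁ = 240 + j11.5 Ω, |Z₁| = 240 Ω
Branch 2 (−jX_C): Z₂ = −j46.0 Ω
Parallel: Z = Z₁Z₂/(Z₁+Z₂), |Z| = 45.6 Ω, ∠Z = -79.1°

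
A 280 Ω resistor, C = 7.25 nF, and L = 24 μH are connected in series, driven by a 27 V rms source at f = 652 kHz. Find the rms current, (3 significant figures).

94.0 mA

ω = 2πf = 4.097e+06 rad/s
X_L = ωL = 98.3 Ω
X_C = 1/(ωC) = 33.7 Ω
Net reactance X = X_L − X_C = 64.6 Ω
Z = 280 + j64.6 Ω
|Z| = √(280² + 64.6²) = 287 Ω
I = V/|Z| = 27/287 = 94.0 mA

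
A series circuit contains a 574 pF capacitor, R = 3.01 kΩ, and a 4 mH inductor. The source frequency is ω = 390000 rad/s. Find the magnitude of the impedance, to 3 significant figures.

X_L = ωL = 1560 Ω
X_C = 1/(ωC) = 4470 Ω
Net reactance X = X_L − X_C = -2910 Ω
Z = 3010 − j2910 Ω
|Z| = √(3010² + 2910²) = 4180 Ω

4180 Ω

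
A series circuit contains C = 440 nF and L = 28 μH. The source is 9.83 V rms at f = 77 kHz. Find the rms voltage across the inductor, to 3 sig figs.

15.0 V

ω = 2πf = 483800 rad/s
X_L = ωL = 13.5 Ω
X_C = 1/(ωC) = 4.70 Ω
Net reactance X = X_L − X_C = 8.85 Ω
Z = j8.85 Ω
|Z| = √(0² + 8.85²) = 8.85 Ω
I = V/|Z| = 1.11 A
V_L = I·|Z_L| = 1.11 × 13.5 = 15.0 V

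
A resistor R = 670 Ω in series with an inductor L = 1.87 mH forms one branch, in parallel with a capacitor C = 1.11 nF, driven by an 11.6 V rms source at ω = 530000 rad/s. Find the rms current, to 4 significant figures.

5.563 mA

X_L = ωL = 991.1 Ω
X_C = 1/(ωC) = 1700 Ω
Branch 1 (R+jX_L): Z₁ = 670.0 + j991.1 Ω, |Z₁| = 1196 Ω
Branch 2 (−jX_C): Z₂ = −j1700 Ω
Parallel: Z = Z₁Z₂/(Z₁+Z₂), |Z| = 2085 Ω, ∠Z = 12.55°
I = V/|Z| = 11.6/2085 = 5.563 mA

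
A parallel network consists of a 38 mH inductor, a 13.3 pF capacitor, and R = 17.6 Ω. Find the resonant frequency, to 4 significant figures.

223.9 kHz

ω₀ = 1/√(LC) = 1/√(0.038 × 1.33e-11) = 1.407e+06 rad/s
f₀ = ω₀/(2π) = 223.9 kHz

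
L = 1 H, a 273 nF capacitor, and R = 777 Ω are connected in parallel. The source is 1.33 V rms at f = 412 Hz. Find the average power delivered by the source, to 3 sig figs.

2.28 mW

ω = 2πf = 2589 rad/s
X_L = ωL = 2590 Ω
X_C = 1/(ωC) = 1420 Ω
Parallel: admittances add. Y = 1/R + 1/(jωL) + jωC
Y = (0.00129 + j0.000320) S
|Y| = 0.00133 S → |Z| = 1/|Y| = 754 Ω, ∠Z = −∠Y = -14.0°
I = V/|Z| = 1.76 mA
P = VI cos φ = 1.33 × 0.00176 × cos(-14.0°) = 2.28 mW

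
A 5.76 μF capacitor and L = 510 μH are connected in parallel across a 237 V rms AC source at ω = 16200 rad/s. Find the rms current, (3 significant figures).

X_L = ωL = 8.26 Ω
X_C = 1/(ωC) = 10.7 Ω
Parallel: admittances add. Y = 1/(jωL) + jωC
Y = (0 − j0.0277) S
|Y| = 0.0277 S → |Z| = 1/|Y| = 36.1 Ω, ∠Z = −∠Y = 90.0°
I = V/|Z| = 237/36.1 = 6.57 A

6.57 A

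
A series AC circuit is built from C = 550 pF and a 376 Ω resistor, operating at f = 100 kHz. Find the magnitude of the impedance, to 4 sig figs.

ω = 2πf = 628300 rad/s
X_C = 1/(ωC) = 2894 Ω
Z = 376.0 − j2894 Ω
|Z| = √(376.0² + 2894²) = 2918 Ω

2918 Ω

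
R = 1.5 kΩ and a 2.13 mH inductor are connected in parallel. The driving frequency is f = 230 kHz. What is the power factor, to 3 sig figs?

ω = 2πf = 1.445e+06 rad/s
X_L = ωL = 3080 Ω
Parallel: admittances add. Y = 1/R + 1/(jωL)
Y = (0.000667 − j0.000325) S
|Y| = 0.000742 S → |Z| = 1/|Y| = 1350 Ω, ∠Z = −∠Y = 26.0°
cos φ = cos(26.0°) = 0.899

0.899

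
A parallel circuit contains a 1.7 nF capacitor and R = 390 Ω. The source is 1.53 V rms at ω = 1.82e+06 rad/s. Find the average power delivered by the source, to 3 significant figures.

6.00 mW

X_C = 1/(ωC) = 323 Ω
Parallel: admittances add. Y = 1/R + jωC
Y = (0.00256 + j0.00309) S
|Y| = 0.00402 S → |Z| = 1/|Y| = 249 Ω, ∠Z = −∠Y = -50.4°
I = V/|Z| = 6.15 mA
P = VI cos φ = 1.53 × 0.00615 × cos(-50.4°) = 6.00 mW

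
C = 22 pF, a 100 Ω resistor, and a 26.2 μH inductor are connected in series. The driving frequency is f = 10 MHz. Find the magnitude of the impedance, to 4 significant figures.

928.2 Ω

ω = 2πf = 6.283e+07 rad/s
X_L = ωL = 1646 Ω
X_C = 1/(ωC) = 723.4 Ω
Net reactance X = X_L − X_C = 922.8 Ω
Z = 100.0 + j922.8 Ω
|Z| = √(100.0² + 922.8²) = 928.2 Ω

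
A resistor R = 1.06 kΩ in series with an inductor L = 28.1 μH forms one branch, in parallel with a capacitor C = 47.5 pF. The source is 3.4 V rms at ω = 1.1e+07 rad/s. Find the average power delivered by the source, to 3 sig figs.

10.1 mW

X_L = ωL = 309 Ω
X_C = 1/(ωC) = 1910 Ω
Branch 1 (R+jX_L): Z₁ = 1060 + j309 Ω, |Z₁| = 1100 Ω
Branch 2 (−jX_C): Z₂ = −j1910 Ω
Parallel: Z = Z₁Z₂/(Z₁+Z₂), |Z| = 1100 Ω, ∠Z = -17.2°
I = V/|Z| = 3.09 mA
P = VI cos φ = 3.4 × 0.00309 × cos(-17.2°) = 10.1 mW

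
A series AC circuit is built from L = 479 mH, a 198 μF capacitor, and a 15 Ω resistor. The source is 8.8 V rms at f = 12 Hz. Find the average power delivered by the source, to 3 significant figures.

986 mW

ω = 2πf = 75.40 rad/s
X_L = ωL = 36.1 Ω
X_C = 1/(ωC) = 67.0 Ω
Net reactance X = X_L − X_C = -30.9 Ω
Z = 15.0 − j30.9 Ω
|Z| = √(15.0² + 30.9²) = 34.3 Ω
∠Z = arctan(-30.9/15.0) = -64.1°
I = V/|Z| = 256 mA
P = VI cos φ = 8.8 × 0.256 × cos(-64.1°) = 986 mW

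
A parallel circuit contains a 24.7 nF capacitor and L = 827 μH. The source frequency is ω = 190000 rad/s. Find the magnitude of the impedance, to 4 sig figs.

X_L = ωL = 157.1 Ω
X_C = 1/(ωC) = 213.1 Ω
Parallel: admittances add. Y = 1/(jωL) + jωC
Y = (0 − j0.001671) S
|Y| = 0.001671 S → |Z| = 1/|Y| = 598.4 Ω, ∠Z = −∠Y = 90.00°

598.4 Ω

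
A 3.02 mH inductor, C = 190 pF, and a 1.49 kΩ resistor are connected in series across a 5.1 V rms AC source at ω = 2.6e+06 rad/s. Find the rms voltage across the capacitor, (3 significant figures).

X_L = ωL = 7850 Ω
X_C = 1/(ωC) = 2020 Ω
Net reactance X = X_L − X_C = 5830 Ω
Z = 1490 + j5830 Ω
|Z| = √(1490² + 5830²) = 6020 Ω
I = V/|Z| = 848 μA
V_C = I·|Z_C| = 0.000848 × 2020 = 1.72 V

1.72 V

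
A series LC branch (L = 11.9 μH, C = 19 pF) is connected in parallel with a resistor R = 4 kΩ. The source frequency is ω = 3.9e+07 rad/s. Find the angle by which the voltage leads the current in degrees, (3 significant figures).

X_L = ωL = 464 Ω
X_C = 1/(ωC) = 1350 Ω
Branch 1: Z₁ = R = 4000 Ω
Branch 2 (series LC): Z₂ = j(X_L − X_C) = −j885 Ω
Parallel: Z = Z₁Z₂/(Z₁+Z₂), |Z| = 865 Ω, ∠Z = -77.5°

-77.5°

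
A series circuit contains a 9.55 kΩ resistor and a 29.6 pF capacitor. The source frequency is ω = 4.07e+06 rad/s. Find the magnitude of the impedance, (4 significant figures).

X_C = 1/(ωC) = 8301 Ω
Z = 9550 − j8301 Ω
|Z| = √(9550² + 8301²) = 12650 Ω

12650 Ω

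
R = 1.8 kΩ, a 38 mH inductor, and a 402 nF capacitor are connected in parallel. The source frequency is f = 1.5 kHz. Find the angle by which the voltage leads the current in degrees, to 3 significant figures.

-60.9°

ω = 2πf = 9425 rad/s
X_L = ωL = 358 Ω
X_C = 1/(ωC) = 264 Ω
Parallel: admittances add. Y = 1/R + 1/(jωL) + jωC
Y = (0.000556 + j0.000997) S
|Y| = 0.00114 S → |Z| = 1/|Y| = 876 Ω, ∠Z = −∠Y = -60.9°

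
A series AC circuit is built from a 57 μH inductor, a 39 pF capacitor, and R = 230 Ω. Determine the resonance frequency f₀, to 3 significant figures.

3.38 MHz

ω₀ = 1/√(LC) = 1/√(5.7e-05 × 3.9e-11) = 2.121e+07 rad/s
f₀ = ω₀/(2π) = 3.38 MHz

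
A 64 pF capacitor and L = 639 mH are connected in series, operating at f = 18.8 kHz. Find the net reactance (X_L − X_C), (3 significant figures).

ω = 2πf = 118100 rad/s
X_L = ωL = 75500 Ω
X_C = 1/(ωC) = 132000 Ω
X = 75500 − 132000 = -56800 Ω

-56800 Ω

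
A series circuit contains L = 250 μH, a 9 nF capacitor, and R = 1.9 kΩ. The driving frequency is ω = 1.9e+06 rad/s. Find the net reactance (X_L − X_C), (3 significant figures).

X_L = ωL = 475 Ω
X_C = 1/(ωC) = 58.5 Ω
X = 475 − 58.5 = 417 Ω

417 Ω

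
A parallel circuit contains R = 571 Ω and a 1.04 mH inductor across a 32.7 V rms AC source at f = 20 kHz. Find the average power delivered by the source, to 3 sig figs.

1.87 W

ω = 2πf = 125700 rad/s
X_L = ωL = 131 Ω
Parallel: admittances add. Y = 1/R + 1/(jωL)
Y = (0.00175 − j0.00765) S
|Y| = 0.00785 S → |Z| = 1/|Y| = 127 Ω, ∠Z = −∠Y = 77.1°
I = V/|Z| = 257 mA
P = VI cos φ = 32.7 × 0.257 × cos(77.1°) = 1.87 W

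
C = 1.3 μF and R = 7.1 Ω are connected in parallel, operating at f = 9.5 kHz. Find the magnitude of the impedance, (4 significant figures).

ω = 2πf = 59690 rad/s
X_C = 1/(ωC) = 12.89 Ω
Parallel: admittances add. Y = 1/R + jωC
Y = (0.1408 + j0.07760) S
|Y| = 0.1608 S → |Z| = 1/|Y| = 6.219 Ω, ∠Z = −∠Y = -28.85°

6.219 Ω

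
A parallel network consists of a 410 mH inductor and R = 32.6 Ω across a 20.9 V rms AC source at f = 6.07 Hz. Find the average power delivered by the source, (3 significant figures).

13.4 W

ω = 2πf = 38.14 rad/s
X_L = ωL = 15.6 Ω
Parallel: admittances add. Y = 1/R + 1/(jωL)
Y = (0.0307 − j0.0640) S
|Y| = 0.0709 S → |Z| = 1/|Y| = 14.1 Ω, ∠Z = −∠Y = 64.4°
I = V/|Z| = 1.48 A
P = VI cos φ = 20.9 × 1.48 × cos(64.4°) = 13.4 W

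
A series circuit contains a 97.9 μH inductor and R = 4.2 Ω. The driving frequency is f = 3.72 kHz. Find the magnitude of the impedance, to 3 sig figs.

4.78 Ω

ω = 2πf = 23370 rad/s
X_L = ωL = 2.29 Ω
Z = 4.20 + j2.29 Ω
|Z| = √(4.20² + 2.29²) = 4.78 Ω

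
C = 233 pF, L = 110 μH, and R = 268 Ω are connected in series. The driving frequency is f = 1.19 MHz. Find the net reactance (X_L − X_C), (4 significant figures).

ω = 2πf = 7.477e+06 rad/s
X_L = ωL = 822.5 Ω
X_C = 1/(ωC) = 574.0 Ω
X = 822.5 − 574.0 = 248.5 Ω

248.5 Ω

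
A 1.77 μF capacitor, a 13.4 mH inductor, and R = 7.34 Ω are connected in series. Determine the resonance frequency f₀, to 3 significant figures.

ω₀ = 1/√(LC) = 1/√(0.0134 × 1.77e-06) = 6493 rad/s
f₀ = ω₀/(2π) = 1.03 kHz

1.03 kHz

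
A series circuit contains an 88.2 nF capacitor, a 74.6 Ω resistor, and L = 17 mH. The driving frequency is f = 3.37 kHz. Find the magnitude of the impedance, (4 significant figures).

ω = 2πf = 21170 rad/s
X_L = ωL = 360.0 Ω
X_C = 1/(ωC) = 535.5 Ω
Net reactance X = X_L − X_C = -175.5 Ω
Z = 74.60 − j175.5 Ω
|Z| = √(74.60² + 175.5²) = 190.7 Ω

190.7 Ω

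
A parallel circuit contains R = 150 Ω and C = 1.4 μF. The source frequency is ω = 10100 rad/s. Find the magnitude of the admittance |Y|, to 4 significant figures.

X_C = 1/(ωC) = 70.72 Ω
Parallel: admittances add. Y = 1/R + jωC
Y = (0.006667 + j0.01414) S
|Y| = 0.01563 S → |Z| = 1/|Y| = 63.97 Ω, ∠Z = −∠Y = -64.76°

15.63 mS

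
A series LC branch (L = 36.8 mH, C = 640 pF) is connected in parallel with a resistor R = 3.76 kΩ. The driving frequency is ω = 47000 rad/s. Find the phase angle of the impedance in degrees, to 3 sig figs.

X_L = ωL = 1730 Ω
X_C = 1/(ωC) = 33200 Ω
Branch 1: Z₁ = R = 3760 Ω
Branch 2 (series LC): Z₂ = j(X_L − X_C) = −j31500 Ω
Parallel: Z = Z₁Z₂/(Z₁+Z₂), |Z| = 3730 Ω, ∠Z = -6.80°

-6.80°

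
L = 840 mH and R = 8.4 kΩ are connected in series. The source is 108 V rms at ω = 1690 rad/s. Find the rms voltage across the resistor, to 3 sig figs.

X_L = ωL = 1420 Ω
Z = 8400 + j1420 Ω
|Z| = √(8400² + 1420²) = 8520 Ω
I = V/|Z| = 12.7 mA
V_R = I·|Z_R| = 0.0127 × 8400 = 106 V

106 V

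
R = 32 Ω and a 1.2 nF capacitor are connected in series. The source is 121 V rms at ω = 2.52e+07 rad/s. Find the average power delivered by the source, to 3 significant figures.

X_C = 1/(ωC) = 33.1 Ω
Z = 32.0 − j33.1 Ω
|Z| = √(32.0² + 33.1²) = 46.0 Ω
∠Z = arctan(-33.1/32.0) = -45.9°
I = V/|Z| = 2.63 A
P = VI cos φ = 121 × 2.63 × cos(-45.9°) = 221 W

221 W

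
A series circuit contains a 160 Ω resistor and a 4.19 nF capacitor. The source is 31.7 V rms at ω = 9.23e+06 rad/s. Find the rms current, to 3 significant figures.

X_C = 1/(ωC) = 25.9 Ω
Z = 160 − j25.9 Ω
|Z| = √(160² + 25.9²) = 162 Ω
I = V/|Z| = 31.7/162 = 196 mA

196 mA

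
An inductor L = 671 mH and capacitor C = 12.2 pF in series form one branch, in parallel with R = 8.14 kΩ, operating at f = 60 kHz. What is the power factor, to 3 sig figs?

ω = 2πf = 377000 rad/s
X_L = ωL = 253000 Ω
X_C = 1/(ωC) = 217000 Ω
Branch 1: Z₁ = R = 8140 Ω
Branch 2 (series LC): Z₂ = j(X_L − X_C) = j35500 Ω
Parallel: Z = Z₁Z₂/(Z₁+Z₂), |Z| = 7930 Ω, ∠Z = 12.9°
cos φ = cos(12.9°) = 0.975

0.975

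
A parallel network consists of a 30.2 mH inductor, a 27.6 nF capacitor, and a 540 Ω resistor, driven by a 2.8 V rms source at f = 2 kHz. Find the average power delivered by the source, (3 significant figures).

14.5 mW

ω = 2πf = 12570 rad/s
X_L = ωL = 380 Ω
X_C = 1/(ωC) = 2880 Ω
Parallel: admittances add. Y = 1/R + 1/(jωL) + jωC
Y = (0.00185 − j0.00229) S
|Y| = 0.00294 S → |Z| = 1/|Y| = 340 Ω, ∠Z = −∠Y = 51.0°
I = V/|Z| = 8.24 mA
P = VI cos φ = 2.8 × 0.00824 × cos(51.0°) = 14.5 mW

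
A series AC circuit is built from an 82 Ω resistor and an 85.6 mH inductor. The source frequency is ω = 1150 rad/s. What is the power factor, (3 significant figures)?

0.640

X_L = ωL = 98.4 Ω
Z = 82.0 + j98.4 Ω
|Z| = √(82.0² + 98.4²) = 128 Ω
∠Z = arctan(98.4/82.0) = 50.2°
cos φ = cos(50.2°) = 0.640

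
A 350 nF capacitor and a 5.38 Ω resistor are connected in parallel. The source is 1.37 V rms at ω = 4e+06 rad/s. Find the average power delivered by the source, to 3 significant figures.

X_C = 1/(ωC) = 0.714 Ω
Parallel: admittances add. Y = 1/R + jωC
Y = (0.186 + j1.40) S
|Y| = 1.41 S → |Z| = 1/|Y| = 0.708 Ω, ∠Z = −∠Y = -82.4°
I = V/|Z| = 1.93 A
P = VI cos φ = 1.37 × 1.93 × cos(-82.4°) = 349 mW

349 mW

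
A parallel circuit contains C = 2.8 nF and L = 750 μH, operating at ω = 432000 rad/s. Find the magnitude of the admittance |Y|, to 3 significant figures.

1.88 mS

X_L = ωL = 324 Ω
X_C = 1/(ωC) = 827 Ω
Parallel: admittances add. Y = 1/(jωL) + jωC
Y = (0 − j0.00188) S
|Y| = 0.00188 S → |Z| = 1/|Y| = 533 Ω, ∠Z = −∠Y = 90.0°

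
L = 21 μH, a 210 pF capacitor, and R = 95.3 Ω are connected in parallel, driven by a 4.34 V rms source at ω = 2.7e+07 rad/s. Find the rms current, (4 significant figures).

48.59 mA

X_L = ωL = 567.0 Ω
X_C = 1/(ωC) = 176.4 Ω
Parallel: admittances add. Y = 1/R + 1/(jωL) + jωC
Y = (0.01049 + j0.003906) S
|Y| = 0.01120 S → |Z| = 1/|Y| = 89.31 Ω, ∠Z = −∠Y = -20.42°
I = V/|Z| = 4.34/89.31 = 48.59 mA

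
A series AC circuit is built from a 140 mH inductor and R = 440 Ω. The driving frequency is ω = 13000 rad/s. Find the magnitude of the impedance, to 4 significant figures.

1872 Ω

X_L = ωL = 1820 Ω
Z = 440.0 + j1820 Ω
|Z| = √(440.0² + 1820²) = 1872 Ω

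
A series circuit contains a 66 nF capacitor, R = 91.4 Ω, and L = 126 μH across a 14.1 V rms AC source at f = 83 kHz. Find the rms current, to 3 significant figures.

143 mA

ω = 2πf = 521500 rad/s
X_L = ωL = 65.7 Ω
X_C = 1/(ωC) = 29.1 Ω
Net reactance X = X_L − X_C = 36.7 Ω
Z = 91.4 + j36.7 Ω
|Z| = √(91.4² + 36.7²) = 98.5 Ω
I = V/|Z| = 14.1/98.5 = 143 mA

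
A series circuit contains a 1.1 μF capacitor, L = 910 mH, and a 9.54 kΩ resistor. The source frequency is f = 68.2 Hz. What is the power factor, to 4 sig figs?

ω = 2πf = 428.5 rad/s
X_L = ωL = 389.9 Ω
X_C = 1/(ωC) = 2122 Ω
Net reactance X = X_L − X_C = -1732 Ω
Z = 9540 − j1732 Ω
|Z| = √(9540² + 1732²) = 9696 Ω
∠Z = arctan(-1732/9540) = -10.29°
cos φ = cos(-10.29°) = 0.9839

0.9839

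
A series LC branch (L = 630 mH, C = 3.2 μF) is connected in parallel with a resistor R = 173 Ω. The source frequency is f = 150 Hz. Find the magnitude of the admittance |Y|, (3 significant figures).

ω = 2πf = 942.5 rad/s
X_L = ωL = 594 Ω
X_C = 1/(ωC) = 332 Ω
Branch 1: Z₁ = R = 173 Ω
Branch 2 (series LC): Z₂ = j(X_L − X_C) = j262 Ω
Parallel: Z = Z₁Z₂/(Z₁+Z₂), |Z| = 144 Ω, ∠Z = 33.4°
|Y| = 1/|Z| = 6.93 mS

6.93 mS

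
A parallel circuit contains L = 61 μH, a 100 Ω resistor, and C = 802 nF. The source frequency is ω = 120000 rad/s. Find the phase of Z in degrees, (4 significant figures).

X_L = ωL = 7.320 Ω
X_C = 1/(ωC) = 10.39 Ω
Parallel: admittances add. Y = 1/R + 1/(jωL) + jωC
Y = (0.01000 − j0.04037) S
|Y| = 0.04159 S → |Z| = 1/|Y| = 24.04 Ω, ∠Z = −∠Y = 76.09°

76.09°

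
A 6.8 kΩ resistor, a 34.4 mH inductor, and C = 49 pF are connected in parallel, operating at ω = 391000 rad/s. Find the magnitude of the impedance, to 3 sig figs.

X_L = ωL = 13500 Ω
X_C = 1/(ωC) = 52200 Ω
Parallel: admittances add. Y = 1/R + 1/(jωL) + jωC
Y = (0.000147 − j5.52e-05) S
|Y| = 0.000157 S → |Z| = 1/|Y| = 6370 Ω, ∠Z = −∠Y = 20.6°

6370 Ω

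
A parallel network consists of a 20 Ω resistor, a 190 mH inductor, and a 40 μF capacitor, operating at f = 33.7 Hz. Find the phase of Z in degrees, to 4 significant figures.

18.15°

ω = 2πf = 211.7 rad/s
X_L = ωL = 40.23 Ω
X_C = 1/(ωC) = 118.1 Ω
Parallel: admittances add. Y = 1/R + 1/(jωL) + jωC
Y = (0.05000 − j0.01639) S
|Y| = 0.05262 S → |Z| = 1/|Y| = 19.01 Ω, ∠Z = −∠Y = 18.15°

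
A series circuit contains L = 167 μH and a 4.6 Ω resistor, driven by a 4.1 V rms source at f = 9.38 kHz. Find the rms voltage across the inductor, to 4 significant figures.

3.714 V

ω = 2πf = 58940 rad/s
X_L = ωL = 9.842 Ω
Z = 4.600 + j9.842 Ω
|Z| = √(4.600² + 9.842²) = 10.86 Ω
I = V/|Z| = 377.4 mA
V_L = I·|Z_L| = 0.3774 × 9.842 = 3.714 V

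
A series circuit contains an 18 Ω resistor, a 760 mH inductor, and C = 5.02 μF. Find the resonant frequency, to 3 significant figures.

81.5 Hz

ω₀ = 1/√(LC) = 1/√(0.76 × 5.02e-06) = 512.0 rad/s
f₀ = ω₀/(2π) = 81.5 Hz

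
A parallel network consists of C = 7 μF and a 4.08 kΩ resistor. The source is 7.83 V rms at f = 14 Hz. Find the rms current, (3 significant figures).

5.19 mA

ω = 2πf = 87.96 rad/s
X_C = 1/(ωC) = 1620 Ω
Parallel: admittances add. Y = 1/R + jωC
Y = (0.000245 + j0.000616) S
|Y| = 0.000663 S → |Z| = 1/|Y| = 1510 Ω, ∠Z = −∠Y = -68.3°
I = V/|Z| = 7.83/1510 = 5.19 mA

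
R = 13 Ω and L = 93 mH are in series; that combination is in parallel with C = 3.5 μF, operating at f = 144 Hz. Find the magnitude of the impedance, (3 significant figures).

116 Ω

ω = 2πf = 904.8 rad/s
X_L = ωL = 84.1 Ω
X_C = 1/(ωC) = 316 Ω
Branch 1 (R+jX_L): Z₁ = 13.0 + j84.1 Ω, |Z₁| = 85.1 Ω
Branch 2 (−jX_C): Z₂ = −j316 Ω
Parallel: Z = Z₁Z₂/(Z₁+Z₂), |Z| = 116 Ω, ∠Z = 78.0°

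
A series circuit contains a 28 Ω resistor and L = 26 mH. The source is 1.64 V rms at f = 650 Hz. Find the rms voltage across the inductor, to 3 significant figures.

ω = 2πf = 4084 rad/s
X_L = ωL = 106 Ω
Z = 28.0 + j106 Ω
|Z| = √(28.0² + 106²) = 110 Ω
I = V/|Z| = 14.9 mA
V_L = I·|Z_L| = 0.0149 × 106 = 1.59 V

1.59 V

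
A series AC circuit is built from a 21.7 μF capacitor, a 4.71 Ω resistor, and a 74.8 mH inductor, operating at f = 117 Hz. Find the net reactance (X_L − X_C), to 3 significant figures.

-7.70 Ω

ω = 2πf = 735.1 rad/s
X_L = ωL = 55.0 Ω
X_C = 1/(ωC) = 62.7 Ω
X = 55.0 − 62.7 = -7.70 Ω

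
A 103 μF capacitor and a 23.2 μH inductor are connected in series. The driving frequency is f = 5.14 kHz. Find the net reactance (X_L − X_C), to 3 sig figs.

0.449 Ω

ω = 2πf = 32300 rad/s
X_L = ωL = 0.749 Ω
X_C = 1/(ωC) = 0.301 Ω
X = 0.749 − 0.301 = 0.449 Ω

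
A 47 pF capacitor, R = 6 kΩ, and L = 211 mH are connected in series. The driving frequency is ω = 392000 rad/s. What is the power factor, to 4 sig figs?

X_L = ωL = 82710 Ω
X_C = 1/(ωC) = 54280 Ω
Net reactance X = X_L − X_C = 28430 Ω
Z = 6000 + j28430 Ω
|Z| = √(6000² + 28430²) = 29060 Ω
∠Z = arctan(28430/6000) = 78.08°
cos φ = cos(78.08°) = 0.2065

0.2065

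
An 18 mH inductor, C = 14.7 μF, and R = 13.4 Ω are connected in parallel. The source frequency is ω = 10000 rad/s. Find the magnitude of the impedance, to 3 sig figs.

X_L = ωL = 180 Ω
X_C = 1/(ωC) = 6.80 Ω
Parallel: admittances add. Y = 1/R + 1/(jωL) + jωC
Y = (0.0746 + j0.141) S
|Y| = 0.160 S → |Z| = 1/|Y| = 6.25 Ω, ∠Z = −∠Y = -62.2°

6.25 Ω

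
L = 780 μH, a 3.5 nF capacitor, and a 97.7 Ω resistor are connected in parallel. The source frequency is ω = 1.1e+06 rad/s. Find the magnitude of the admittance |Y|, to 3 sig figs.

10.6 mS

X_L = ωL = 858 Ω
X_C = 1/(ωC) = 260 Ω
Parallel: admittances add. Y = 1/R + 1/(jωL) + jωC
Y = (0.0102 + j0.00268) S
|Y| = 0.0106 S → |Z| = 1/|Y| = 94.5 Ω, ∠Z = −∠Y = -14.7°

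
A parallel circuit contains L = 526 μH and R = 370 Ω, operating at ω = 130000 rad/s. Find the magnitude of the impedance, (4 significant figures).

67.24 Ω

X_L = ωL = 68.38 Ω
Parallel: admittances add. Y = 1/R + 1/(jωL)
Y = (0.002703 − j0.01462) S
|Y| = 0.01487 S → |Z| = 1/|Y| = 67.24 Ω, ∠Z = −∠Y = 79.53°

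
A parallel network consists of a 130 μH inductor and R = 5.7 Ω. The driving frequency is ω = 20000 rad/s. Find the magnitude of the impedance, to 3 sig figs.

X_L = ωL = 2.60 Ω
Parallel: admittances add. Y = 1/R + 1/(jωL)
Y = (0.175 − j0.385) S
|Y| = 0.423 S → |Z| = 1/|Y| = 2.37 Ω, ∠Z = −∠Y = 65.5°

2.37 Ω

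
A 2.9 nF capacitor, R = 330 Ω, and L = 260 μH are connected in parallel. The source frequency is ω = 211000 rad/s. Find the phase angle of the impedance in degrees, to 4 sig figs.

80.24°

X_L = ωL = 54.86 Ω
X_C = 1/(ωC) = 1634 Ω
Parallel: admittances add. Y = 1/R + 1/(jωL) + jωC
Y = (0.003030 − j0.01762) S
|Y| = 0.01788 S → |Z| = 1/|Y| = 55.94 Ω, ∠Z = −∠Y = 80.24°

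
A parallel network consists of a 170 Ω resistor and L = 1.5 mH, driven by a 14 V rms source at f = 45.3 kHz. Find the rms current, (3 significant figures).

88.6 mA

ω = 2πf = 284600 rad/s
X_L = ωL = 427 Ω
Parallel: admittances add. Y = 1/R + 1/(jωL)
Y = (0.00588 − j0.00234) S
|Y| = 0.00633 S → |Z| = 1/|Y| = 158 Ω, ∠Z = −∠Y = 21.7°
I = V/|Z| = 14/158 = 88.6 mA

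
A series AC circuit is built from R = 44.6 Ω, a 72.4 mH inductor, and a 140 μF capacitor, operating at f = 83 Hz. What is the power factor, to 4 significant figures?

0.8801

ω = 2πf = 521.5 rad/s
X_L = ωL = 37.76 Ω
X_C = 1/(ωC) = 13.70 Ω
Net reactance X = X_L − X_C = 24.06 Ω
Z = 44.60 + j24.06 Ω
|Z| = √(44.60² + 24.06²) = 50.68 Ω
∠Z = arctan(24.06/44.60) = 28.35°
cos φ = cos(28.35°) = 0.8801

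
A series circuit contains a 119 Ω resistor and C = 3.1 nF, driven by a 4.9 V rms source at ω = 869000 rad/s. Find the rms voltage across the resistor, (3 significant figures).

X_C = 1/(ωC) = 371 Ω
Z = 119 − j371 Ω
|Z| = √(119² + 371²) = 390 Ω
I = V/|Z| = 12.6 mA
V_R = I·|Z_R| = 0.0126 × 119 = 1.50 V

1.50 V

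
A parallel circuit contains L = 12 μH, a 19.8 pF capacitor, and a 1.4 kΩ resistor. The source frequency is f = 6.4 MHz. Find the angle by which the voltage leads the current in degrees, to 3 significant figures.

60.8°

ω = 2πf = 4.021e+07 rad/s
X_L = ωL = 483 Ω
X_C = 1/(ωC) = 1260 Ω
Parallel: admittances add. Y = 1/R + 1/(jωL) + jωC
Y = (0.000714 − j0.00128) S
|Y| = 0.00146 S → |Z| = 1/|Y| = 684 Ω, ∠Z = −∠Y = 60.8°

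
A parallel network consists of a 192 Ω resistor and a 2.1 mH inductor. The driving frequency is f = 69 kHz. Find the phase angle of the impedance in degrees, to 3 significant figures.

11.9°

ω = 2πf = 433500 rad/s
X_L = ωL = 910 Ω
Parallel: admittances add. Y = 1/R + 1/(jωL)
Y = (0.00521 − j0.00110) S
|Y| = 0.00532 S → |Z| = 1/|Y| = 188 Ω, ∠Z = −∠Y = 11.9°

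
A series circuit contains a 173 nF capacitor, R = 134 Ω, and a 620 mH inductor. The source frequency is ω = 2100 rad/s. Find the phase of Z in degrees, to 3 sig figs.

X_L = ωL = 1300 Ω
X_C = 1/(ωC) = 2750 Ω
Net reactance X = X_L − X_C = -1450 Ω
Z = 134 − j1450 Ω
|Z| = √(134² + 1450²) = 1460 Ω
∠Z = arctan(-1450/134) = -84.7°

-84.7°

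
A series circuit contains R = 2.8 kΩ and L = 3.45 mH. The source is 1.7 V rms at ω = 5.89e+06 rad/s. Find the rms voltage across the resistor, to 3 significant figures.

X_L = ωL = 20300 Ω
Z = 2800 + j20300 Ω
|Z| = √(2800² + 20300²) = 20500 Ω
I = V/|Z| = 82.9 μA
V_R = I·|Z_R| = 8.29e-05 × 2800 = 0.232 V

0.232 V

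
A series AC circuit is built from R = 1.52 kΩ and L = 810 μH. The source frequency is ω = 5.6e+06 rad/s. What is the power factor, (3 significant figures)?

0.318

X_L = ωL = 4540 Ω
Z = 1520 + j4540 Ω
|Z| = √(1520² + 4540²) = 4780 Ω
∠Z = arctan(4540/1520) = 71.5°
cos φ = cos(71.5°) = 0.318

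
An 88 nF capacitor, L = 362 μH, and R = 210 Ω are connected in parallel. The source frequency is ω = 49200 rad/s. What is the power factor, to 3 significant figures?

0.0915

X_L = ωL = 17.8 Ω
X_C = 1/(ωC) = 231 Ω
Parallel: admittances add. Y = 1/R + 1/(jωL) + jωC
Y = (0.00476 − j0.0518) S
|Y| = 0.0520 S → |Z| = 1/|Y| = 19.2 Ω, ∠Z = −∠Y = 84.7°
cos φ = cos(84.7°) = 0.0915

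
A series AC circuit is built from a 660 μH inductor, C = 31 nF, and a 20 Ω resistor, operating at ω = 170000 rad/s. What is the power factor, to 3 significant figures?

0.250

X_L = ωL = 112 Ω
X_C = 1/(ωC) = 190 Ω
Net reactance X = X_L − X_C = -77.6 Ω
Z = 20.0 − j77.6 Ω
|Z| = √(20.0² + 77.6²) = 80.1 Ω
∠Z = arctan(-77.6/20.0) = -75.5°
cos φ = cos(-75.5°) = 0.250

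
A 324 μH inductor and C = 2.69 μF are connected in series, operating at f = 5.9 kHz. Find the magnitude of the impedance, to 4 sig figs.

ω = 2πf = 37070 rad/s
X_L = ωL = 12.01 Ω
X_C = 1/(ωC) = 10.03 Ω
Net reactance X = X_L − X_C = 1.983 Ω
Z = j1.983 Ω
|Z| = √(0² + 1.983²) = 1.983 Ω

1.983 Ω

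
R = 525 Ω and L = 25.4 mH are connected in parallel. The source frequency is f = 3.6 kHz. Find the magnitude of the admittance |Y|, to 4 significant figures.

ω = 2πf = 22620 rad/s
X_L = ωL = 574.5 Ω
Parallel: admittances add. Y = 1/R + 1/(jωL)
Y = (0.001905 − j0.001741) S
|Y| = 0.002580 S → |Z| = 1/|Y| = 387.6 Ω, ∠Z = −∠Y = 42.42°

2.580 mS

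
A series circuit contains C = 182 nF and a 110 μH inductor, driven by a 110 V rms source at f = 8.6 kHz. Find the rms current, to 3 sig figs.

ω = 2πf = 54040 rad/s
X_L = ωL = 5.94 Ω
X_C = 1/(ωC) = 102 Ω
Net reactance X = X_L − X_C = -95.7 Ω
Z = − j95.7 Ω
|Z| = √(0² + 95.7²) = 95.7 Ω
I = V/|Z| = 110/95.7 = 1.15 A

1.15 A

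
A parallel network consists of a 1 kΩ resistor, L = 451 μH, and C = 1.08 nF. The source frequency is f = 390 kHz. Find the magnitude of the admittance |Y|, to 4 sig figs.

ω = 2πf = 2.45e+06 rad/s
X_L = ωL = 1105 Ω
X_C = 1/(ωC) = 377.9 Ω
Parallel: admittances add. Y = 1/R + 1/(jωL) + jωC
Y = (0.001000 + j0.001742) S
|Y| = 0.002008 S → |Z| = 1/|Y| = 497.9 Ω, ∠Z = −∠Y = -60.14°

2.008 mS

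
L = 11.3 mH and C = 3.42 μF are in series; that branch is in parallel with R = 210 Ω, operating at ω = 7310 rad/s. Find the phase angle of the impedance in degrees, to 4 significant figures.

X_L = ωL = 82.60 Ω
X_C = 1/(ωC) = 40.00 Ω
Branch 1: Z₁ = R = 210.0 Ω
Branch 2 (series LC): Z₂ = j(X_L − X_C) = j42.60 Ω
Parallel: Z = Z₁Z₂/(Z₁+Z₂), |Z| = 41.75 Ω, ∠Z = 78.53°

78.53°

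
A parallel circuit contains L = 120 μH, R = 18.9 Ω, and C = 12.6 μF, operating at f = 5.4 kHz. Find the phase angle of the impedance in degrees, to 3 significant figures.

ω = 2πf = 33930 rad/s
X_L = ωL = 4.07 Ω
X_C = 1/(ωC) = 2.34 Ω
Parallel: admittances add. Y = 1/R + 1/(jωL) + jωC
Y = (0.0529 + j0.182) S
|Y| = 0.189 S → |Z| = 1/|Y| = 5.28 Ω, ∠Z = −∠Y = -73.8°

-73.8°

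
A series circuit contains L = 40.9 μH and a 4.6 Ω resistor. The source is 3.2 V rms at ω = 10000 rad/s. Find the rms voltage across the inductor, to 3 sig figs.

X_L = ωL = 0.409 Ω
Z = 4.60 + j0.409 Ω
|Z| = √(4.60² + 0.409²) = 4.62 Ω
I = V/|Z| = 693 mA
V_L = I·|Z_L| = 0.693 × 0.409 = 0.283 V

0.283 V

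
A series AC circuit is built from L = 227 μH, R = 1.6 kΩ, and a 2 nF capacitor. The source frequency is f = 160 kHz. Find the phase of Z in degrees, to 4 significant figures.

-9.549°

ω = 2πf = 1.005e+06 rad/s
X_L = ωL = 228.2 Ω
X_C = 1/(ωC) = 497.4 Ω
Net reactance X = X_L − X_C = -269.2 Ω
Z = 1600 − j269.2 Ω
|Z| = √(1600² + 269.2²) = 1622 Ω
∠Z = arctan(-269.2/1600) = -9.549°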